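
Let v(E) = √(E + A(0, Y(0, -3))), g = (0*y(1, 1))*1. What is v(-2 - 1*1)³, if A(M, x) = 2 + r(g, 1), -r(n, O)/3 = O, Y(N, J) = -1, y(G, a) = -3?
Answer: -8*I ≈ -8.0*I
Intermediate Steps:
g = 0 (g = (0*(-3))*1 = 0*1 = 0)
r(n, O) = -3*O
A(M, x) = -1 (A(M, x) = 2 - 3*1 = 2 - 3 = -1)
v(E) = √(-1 + E) (v(E) = √(E - 1) = √(-1 + E))
v(-2 - 1*1)³ = (√(-1 + (-2 - 1*1)))³ = (√(-1 + (-2 - 1)))³ = (√(-1 - 3))³ = (√(-4))³ = (2*I)³ = -8*I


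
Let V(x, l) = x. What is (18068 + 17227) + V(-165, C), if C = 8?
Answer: 35130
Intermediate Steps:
(18068 + 17227) + V(-165, C) = (18068 + 17227) - 165 = 35295 - 165 = 35130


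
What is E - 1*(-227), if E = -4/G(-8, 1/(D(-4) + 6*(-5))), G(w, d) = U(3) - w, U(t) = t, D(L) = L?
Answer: 2493/11 ≈ 226.64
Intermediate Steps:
G(w, d) = 3 - w
E = -4/11 (E = -4/(3 - 1*(-8)) = -4/(3 + 8) = -4/11 ≈ -0.36364)
E - 1*(-227) = -4/11 - 1*(-227) = -4/11 + 227 = 2493/11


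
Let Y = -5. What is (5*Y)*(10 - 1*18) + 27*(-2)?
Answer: 146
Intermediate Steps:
(5*Y)*(10 - 1*18) + 27*(-2) = (5*(-5))*(10 - 1*18) + 27*(-2) = -25*(10 - 18) - 54 = -25*(-8) - 54 = 200 - 54 = 146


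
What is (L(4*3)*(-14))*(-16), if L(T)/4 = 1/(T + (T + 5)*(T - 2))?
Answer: 64/13 ≈ 4.9231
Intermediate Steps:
L(T) = 4/(T + (-2 + T)*(5 + T)) (L(T) = 4/(T + (T + 5)*(T - 2)) = 4/(T + (5 + T)*(-2 + T)) = 4/(T + (-2 + T)*(5 + T)))
(L(4*3)*(-14))*(-16) = ((4/(-10 + (4*3)**2 + 4*(4*3)))*(-14))*(-16) = ((4/(-10 + 12**2 + 4*12))*(-14))*(-16) = ((4/(-10 + 144 + 48))*(-14))*(-16) = ((4/182)*(-14))*(-16) = ((4*(1/182))*(-14))*(-16) = ((2/91)*(-14))*(-16) = -4/13*(-16) = 64/13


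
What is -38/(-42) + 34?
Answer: 733/21 ≈ 34.905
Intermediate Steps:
-38/(-42) + 34 = -1/42*(-38) + 34 = 19/21 + 34 = 733/21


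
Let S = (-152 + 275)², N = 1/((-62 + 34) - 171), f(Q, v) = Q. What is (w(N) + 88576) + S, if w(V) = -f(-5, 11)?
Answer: 103710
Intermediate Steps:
N = -1/199 (N = 1/(-28 - 171) = 1/(-199) = -1/199 ≈ -0.0050251)
w(V) = 5 (w(V) = -1*(-5) = 5)
S = 15129 (S = 123² = 15129)
(w(N) + 88576) + S = (5 + 88576) + 15129 = 88581 + 15129 = 103710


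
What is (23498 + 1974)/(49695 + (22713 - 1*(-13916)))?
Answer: 6368/21581 ≈ 0.29507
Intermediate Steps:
(23498 + 1974)/(49695 + (22713 - 1*(-13916))) = 25472/(49695 + (22713 + 13916)) = 25472/(49695 + 36629) = 25472/86324 = 25472*(1/86324) = 6368/21581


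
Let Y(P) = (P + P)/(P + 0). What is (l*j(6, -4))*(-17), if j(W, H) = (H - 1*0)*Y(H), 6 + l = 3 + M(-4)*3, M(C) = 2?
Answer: 408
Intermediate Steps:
l = 3 (l = -6 + (3 + 2*3) = -6 + (3 + 6) = -6 + 9 = 3)
Y(P) = 2 (Y(P) = (2*P)/P = 2)
j(W, H) = 2*H (j(W, H) = (H - 1*0)*2 = (H + 0)*2 = H*2 = 2*H)
(l*j(6, -4))*(-17) = (3*(2*(-4)))*(-17) = (3*(-8))*(-17) = -24*(-17) = 408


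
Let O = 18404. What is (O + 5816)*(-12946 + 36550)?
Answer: 571688880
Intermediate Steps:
(O + 5816)*(-12946 + 36550) = (18404 + 5816)*(-12946 + 36550) = 24220*23604 = 571688880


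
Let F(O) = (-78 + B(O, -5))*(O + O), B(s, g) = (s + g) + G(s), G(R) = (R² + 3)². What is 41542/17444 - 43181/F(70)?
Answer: 4993196041397/2096716119120 ≈ 2.3814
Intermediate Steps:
G(R) = (3 + R²)²
B(s, g) = g + s + (3 + s²)² (B(s, g) = (s + g) + (3 + s²)² = (g + s) + (3 + s²)² = g + s + (3 + s²)²)
F(O) = 2*O*(-83 + O + (3 + O²)²) (F(O) = (-78 + (-5 + O + (3 + O²)²))*(O + O) = (-83 + O + (3 + O²)²)*(2*O) = 2*O*(-83 + O + (3 + O²)²))
41542/17444 - 43181/F(70) = 41542/17444 - 43181*1/(140*(-83 + 70 + (3 + 70²)²)) = 41542*(1/17444) - 43181*1/(140*(-83 + 70 + (3 + 4900)²)) = 20771/8722 - 43181*1/(140*(-83 + 70 + 4903²)) = 20771/8722 - 43181*1/(140*(-83 + 70 + 24039409)) = 20771/8722 - 43181/(2*70*24039396) = 20771/8722 - 43181/3365515440 = 4993196041397/2096716119120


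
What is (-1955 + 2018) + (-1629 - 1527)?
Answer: -3093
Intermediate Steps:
(-1955 + 2018) + (-1629 - 1527) = 63 - 3156 = -3093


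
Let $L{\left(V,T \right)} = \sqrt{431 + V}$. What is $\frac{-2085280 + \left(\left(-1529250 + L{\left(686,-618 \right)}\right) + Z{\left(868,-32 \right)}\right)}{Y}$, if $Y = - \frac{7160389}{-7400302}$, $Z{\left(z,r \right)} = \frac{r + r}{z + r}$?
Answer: $- \frac{5590460358309372}{1496521301} + \frac{7400302 \sqrt{1117}}{7160389} \approx -3.7356 \cdot 10^{6}$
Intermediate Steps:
$Z{\left(z,r \right)} = \frac{2 r}{r + z}$
$Y = \frac{7160389}{7400302}$ ($Y = \left(-7160389\right) \left(- \frac{1}{7400302}\right) = \frac{7160389}{7400302} \approx 0.96758$)
$\frac{-2085280 + \left(\left(-1529250 + L{\left(686,-618 \right)}\right) + Z{\left(868,-32 \right)}\right)}{Y} = \frac{-2085280 - \left(1529250 - \sqrt{431 + 686} + \frac{64}{-32 + 868}\right)}{\frac{7160389}{7400302}} = \left(-2085280 - \left(1529250 + \frac{16}{209} - \sqrt{1117}\right)\right) \frac{7400302}{7160389} = \left(-2085280 - \left(\frac{319613266}{209} - \sqrt{1117}\right)\right) \frac{7400302}{7160389} = \left(- \frac{755436786}{209} + \sqrt{1117}\right) \frac{7400302}{7160389} = - \frac{5590460358309372}{1496521301} + \frac{7400302 \sqrt{1117}}{7160389}$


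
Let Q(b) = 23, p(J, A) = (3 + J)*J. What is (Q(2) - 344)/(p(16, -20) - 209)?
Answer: -321/95 ≈ -3.3789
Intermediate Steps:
p(J, A) = J*(3 + J)
(Q(2) - 344)/(p(16, -20) - 209) = (23 - 344)/(16*(3 + 16) - 209) = -321/(16*19 - 209) = -321/(304 - 209) = -321/95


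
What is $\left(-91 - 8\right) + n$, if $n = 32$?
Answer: $-67$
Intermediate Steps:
$\left(-91 - 8\right) + n = \left(-91 - 8\right) + 32 = -99 + 32 = -67$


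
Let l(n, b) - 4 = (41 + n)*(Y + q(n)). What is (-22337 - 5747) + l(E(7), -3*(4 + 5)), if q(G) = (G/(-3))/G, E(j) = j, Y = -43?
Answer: -30160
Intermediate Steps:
q(G) = -1/3 (q(G) = (G*(-1/3))/G = (-G/3)/G = -1/3)
l(n, b) = -5318/3 - 130*n/3 (l(n, b) = 4 + (41 + n)*(-43 - 1/3) = 4 + (41 + n)*(-130/3) = 4 + (-5330/3 - 130*n/3) = -5318/3 - 130*n/3)
(-22337 - 5747) + l(E(7), -3*(4 + 5)) = (-22337 - 5747) + (-5318/3 - 130/3*7) = -28084 + (-5318/3 - 910/3) = -28084 - 2076 = -30160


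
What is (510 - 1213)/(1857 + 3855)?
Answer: -703/5712 ≈ -0.12307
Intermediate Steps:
(510 - 1213)/(1857 + 3855) = -703/5712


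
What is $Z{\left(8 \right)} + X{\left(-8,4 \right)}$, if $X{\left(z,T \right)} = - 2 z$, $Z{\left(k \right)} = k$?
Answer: $24$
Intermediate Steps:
$Z{\left(8 \right)} + X{\left(-8,4 \right)} = 8 - -16 = 8 + 16 = 24$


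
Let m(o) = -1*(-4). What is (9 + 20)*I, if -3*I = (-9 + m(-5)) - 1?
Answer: 58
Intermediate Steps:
m(o) = 4
I = 2 (I = -((-9 + 4) - 1)/3 = -(-5 - 1)/3 = -1/3*(-6) = 2)
(9 + 20)*I = (9 + 20)*2 = 29*2 = 58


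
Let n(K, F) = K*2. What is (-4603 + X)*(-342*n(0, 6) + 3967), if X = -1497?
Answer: -24198700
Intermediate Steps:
n(K, F) = 2*K
(-4603 + X)*(-342*n(0, 6) + 3967) = (-4603 - 1497)*(-684*0 + 3967) = -6100*(-342*0 + 3967) = -6100*(0 + 3967) = -6100*3967 = -24198700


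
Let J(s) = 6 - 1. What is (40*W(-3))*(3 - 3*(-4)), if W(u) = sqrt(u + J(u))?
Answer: 600*sqrt(2) ≈ 848.53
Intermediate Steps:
J(s) = 5
W(u) = sqrt(5 + u) (W(u) = sqrt(u + 5) = sqrt(5 + u))
(40*W(-3))*(3 - 3*(-4)) = (40*sqrt(5 - 3))*(3 - 3*(-4)) = (40*sqrt(2))*(3 + 12) = (40*sqrt(2))*15 = 600*sqrt(2)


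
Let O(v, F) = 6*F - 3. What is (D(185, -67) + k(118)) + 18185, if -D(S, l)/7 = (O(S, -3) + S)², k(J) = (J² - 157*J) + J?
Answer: -174571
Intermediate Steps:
k(J) = J² - 156*J
O(v, F) = -3 + 6*F
D(S, l) = -7*(-21 + S)² (D(S, l) = -7*((-3 + 6*(-3)) + S)² = -7*((-3 - 18) + S)² = -7*(-21 + S)²)
(D(185, -67) + k(118)) + 18185 = (-7*(-21 + 185)² + 118*(-156 + 118)) + 18185 = (-7*164² + 118*(-38)) + 18185 = (-7*26896 - 4484) + 18185 = (-188272 - 4484) + 18185 = -192756 + 18185 = -174571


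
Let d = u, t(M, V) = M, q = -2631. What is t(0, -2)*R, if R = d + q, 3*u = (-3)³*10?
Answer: 0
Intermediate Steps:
u = -90 (u = ((-3)³*10)/3 = (-27*10)/3 = (⅓)*(-270) = -90)
d = -90
R = -2721 (R = -90 - 2631 = -2721)
t(0, -2)*R = 0*(-2721) = 0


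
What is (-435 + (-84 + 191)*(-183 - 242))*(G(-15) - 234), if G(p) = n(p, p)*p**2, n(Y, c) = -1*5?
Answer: 62391690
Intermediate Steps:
n(Y, c) = -5
G(p) = -5*p**2
(-435 + (-84 + 191)*(-183 - 242))*(G(-15) - 234) = (-435 + (-84 + 191)*(-183 - 242))*(-5*(-15)**2 - 234) = (-435 + 107*(-425))*(-5*225 - 234) = (-435 - 45475)*(-1125 - 234) = -45910*(-1359) = 62391690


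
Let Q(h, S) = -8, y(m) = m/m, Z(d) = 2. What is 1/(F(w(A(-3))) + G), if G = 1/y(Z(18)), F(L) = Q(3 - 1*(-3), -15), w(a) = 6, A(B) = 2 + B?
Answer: -⅐ ≈ -0.14286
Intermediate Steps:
y(m) = 1
F(L) = -8
G = 1 (G = 1/1 = 1)
1/(F(w(A(-3))) + G) = 1/(-8 + 1) = 1/(-7) = -⅐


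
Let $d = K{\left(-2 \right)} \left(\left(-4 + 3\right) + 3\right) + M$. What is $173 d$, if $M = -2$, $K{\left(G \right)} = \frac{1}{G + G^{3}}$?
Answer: $- \frac{1903}{5} \approx -380.6$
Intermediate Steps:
$d = - \frac{11}{5}$ ($d = \frac{\left(-4 + 3\right) + 3}{-2 + \left(-2\right)^{3}} - 2 = \frac{-1 + 3}{-2 - 8} - 2 = \frac{1}{-10} \cdot 2 - 2 = \left(- \frac{1}{10}\right) 2 - 2 = - \frac{1}{5} - 2 = - \frac{11}{5} \approx -2.2$)
$173 d = 173 \left(- \frac{11}{5}\right) = - \frac{1903}{5}$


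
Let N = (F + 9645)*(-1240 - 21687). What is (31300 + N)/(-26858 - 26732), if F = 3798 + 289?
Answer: 157401132/26795 ≈ 5874.3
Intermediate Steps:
F = 4087
N = -314833564 (N = (4087 + 9645)*(-1240 - 21687) = 13732*(-22927) = -314833564)
(31300 + N)/(-26858 - 26732) = (31300 - 314833564)/(-26858 - 26732) = -314802264/(-53590) = -314802264*(-1/53590) = 157401132/26795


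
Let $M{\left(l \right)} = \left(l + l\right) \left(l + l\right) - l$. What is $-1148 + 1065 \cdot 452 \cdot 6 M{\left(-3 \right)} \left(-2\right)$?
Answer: $-225286988$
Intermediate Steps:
$M{\left(l \right)} = - l + 4 l^{2}$ ($M{\left(l \right)} = 2 l 2 l - l = 4 l^{2} - l = - l + 4 l^{2}$)
$-1148 + 1065 \cdot 452 \cdot 6 M{\left(-3 \right)} \left(-2\right) = -1148 + 1065 \cdot 452 \cdot 6 \left(- 3 \left(-1 + 4 \left(-3\right)\right)\right) \left(-2\right) = -1148 + 1065 \cdot 452 \cdot 6 \left(- 3 \left(-1 - 12\right)\right) \left(-2\right) = -1148 + 1065 \cdot 452 \cdot 6 \left(\left(-3\right) \left(-13\right)\right) \left(-2\right) = -1148 + 1065 \cdot 452 \cdot 6 \cdot 39 \left(-2\right) = -1148 + 1065 \cdot 452 \cdot 234 \left(-2\right) = -1148 + 1065 \cdot 452 \left(-468\right) = -1148 + 1065 \left(-211536\right) = -1148 - 225285840 = -225286988$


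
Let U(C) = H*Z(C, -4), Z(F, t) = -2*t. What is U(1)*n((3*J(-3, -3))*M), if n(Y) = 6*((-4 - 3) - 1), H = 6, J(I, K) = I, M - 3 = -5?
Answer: -2304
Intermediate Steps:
M = -2 (M = 3 - 5 = -2)
U(C) = 48 (U(C) = 6*(-2*(-4)) = 6*8 = 48)
n(Y) = -48 (n(Y) = 6*(-7 - 1) = 6*(-8) = -48)
U(1)*n((3*J(-3, -3))*M) = 48*(-48) = -2304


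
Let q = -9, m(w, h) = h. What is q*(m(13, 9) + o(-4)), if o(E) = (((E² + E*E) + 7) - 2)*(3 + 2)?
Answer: -1746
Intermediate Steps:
o(E) = 25 + 10*E² (o(E) = (((E² + E²) + 7) - 2)*5 = ((2*E² + 7) - 2)*5 = ((7 + 2*E²) - 2)*5 = (5 + 2*E²)*5 = 25 + 10*E²)
q*(m(13, 9) + o(-4)) = -9*(9 + (25 + 10*(-4)²)) = -9*(9 + (25 + 10*16)) = -9*(9 + (25 + 160)) = -9*(9 + 185) = -9*194 = -1746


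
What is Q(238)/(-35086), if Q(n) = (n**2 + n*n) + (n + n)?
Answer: -56882/17543 ≈ -3.2424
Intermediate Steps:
Q(n) = 2*n + 2*n**2 (Q(n) = (n**2 + n**2) + 2*n = 2*n**2 + 2*n = 2*n + 2*n**2)
Q(238)/(-35086) = (2*238*(1 + 238))/(-35086) = (2*238*239)*(-1/35086) = 113764*(-1/35086) = -56882/17543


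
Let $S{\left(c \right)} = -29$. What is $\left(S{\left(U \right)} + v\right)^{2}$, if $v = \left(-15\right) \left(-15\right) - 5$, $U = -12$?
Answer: $36481$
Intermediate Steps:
$v = 220$ ($v = 225 - 5 = 220$)
$\left(S{\left(U \right)} + v\right)^{2} = \left(-29 + 220\right)^{2} = 191^{2} = 36481$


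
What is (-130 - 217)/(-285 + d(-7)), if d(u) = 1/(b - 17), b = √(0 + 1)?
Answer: 5552/4561 ≈ 1.2173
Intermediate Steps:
b = 1 (b = √1 = 1)
d(u) = -1/16 (d(u) = 1/(1 - 17) = 1/(-16) = -1/16)
(-130 - 217)/(-285 + d(-7)) = (-130 - 217)/(-285 - 1/16) = -347/(-4561/16) = -347*(-16/4561) = 5552/4561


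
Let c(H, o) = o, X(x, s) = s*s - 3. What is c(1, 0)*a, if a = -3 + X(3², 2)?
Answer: 0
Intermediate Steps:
X(x, s) = -3 + s² (X(x, s) = s² - 3 = -3 + s²)
a = -2 (a = -3 + (-3 + 2²) = -3 + (-3 + 4) = -3 + 1 = -2)
c(1, 0)*a = 0*(-2) = 0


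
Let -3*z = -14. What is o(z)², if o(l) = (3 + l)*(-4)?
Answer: 8464/9 ≈ 940.44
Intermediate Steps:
z = 14/3 (z = -⅓*(-14) = 14/3 ≈ 4.6667)
o(l) = -12 - 4*l
o(z)² = (-12 - 4*14/3)² = (-12 - 56/3)² = (-92/3)² = 8464/9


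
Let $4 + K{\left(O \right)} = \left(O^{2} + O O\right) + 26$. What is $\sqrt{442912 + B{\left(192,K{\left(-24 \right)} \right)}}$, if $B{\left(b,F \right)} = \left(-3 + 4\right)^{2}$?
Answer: $\sqrt{442913} \approx 665.52$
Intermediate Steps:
$K{\left(O \right)} = 22 + 2 O^{2}$ ($K{\left(O \right)} = -4 + \left(\left(O^{2} + O O\right) + 26\right) = -4 + \left(\left(O^{2} + O^{2}\right) + 26\right) = -4 + \left(2 O^{2} + 26\right) = -4 + \left(26 + 2 O^{2}\right) = 22 + 2 O^{2}$)
$B{\left(b,F \right)} = 1$ ($B{\left(b,F \right)} = 1^{2} = 1$)
$\sqrt{442912 + B{\left(192,K{\left(-24 \right)} \right)}} = \sqrt{442912 + 1} = \sqrt{442913}$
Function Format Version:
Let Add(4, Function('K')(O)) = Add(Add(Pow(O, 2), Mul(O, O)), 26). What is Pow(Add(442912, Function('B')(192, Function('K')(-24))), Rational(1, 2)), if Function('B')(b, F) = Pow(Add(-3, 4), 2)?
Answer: Pow(442913, Rational(1, 2)) ≈ 665.52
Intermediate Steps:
Function('K')(O) = Add(22, Mul(2, Pow(O, 2))) (Function('K')(O) = Add(-4, Add(Add(Pow(O, 2), Mul(O, O)), 26)) = Add(-4, Add(Add(Pow(O, 2), Pow(O, 2)), 26)) = Add(-4, Add(Mul(2, Pow(O, 2)), 26)) = Add(-4, Add(26, Mul(2, Pow(O, 2)))) = Add(22, Mul(2, Pow(O, 2))))
Function('B')(b, F) = 1 (Function('B')(b, F) = Pow(1, 2) = 1)
Pow(Add(442912, Function('B')(192, Function('K')(-24))), Rational(1, 2)) = Pow(Add(442912, 1), Rational(1, 2)) = Pow(442913, Rational(1, 2))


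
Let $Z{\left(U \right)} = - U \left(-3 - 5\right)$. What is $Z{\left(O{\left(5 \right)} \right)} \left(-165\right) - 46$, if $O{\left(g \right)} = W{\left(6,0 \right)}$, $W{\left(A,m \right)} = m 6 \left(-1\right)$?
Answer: $-46$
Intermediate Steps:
$W{\left(A,m \right)} = - 6 m$ ($W{\left(A,m \right)} = 6 m \left(-1\right) = - 6 m$)
$O{\left(g \right)} = 0$ ($O{\left(g \right)} = \left(-6\right) 0 = 0$)
$Z{\left(U \right)} = 8 U$ ($Z{\left(U \right)} = - U \left(-8\right) = - \left(-8\right) U = 8 U$)
$Z{\left(O{\left(5 \right)} \right)} \left(-165\right) - 46 = 8 \cdot 0 \left(-165\right) - 46 = 0 \left(-165\right) - 46 = 0 - 46 = -46$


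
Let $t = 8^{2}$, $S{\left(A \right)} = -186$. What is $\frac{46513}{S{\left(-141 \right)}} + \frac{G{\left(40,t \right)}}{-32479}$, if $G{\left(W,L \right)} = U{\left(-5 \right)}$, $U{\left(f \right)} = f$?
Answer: $- \frac{1510694797}{6041094} \approx -250.07$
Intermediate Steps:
$t = 64$
$G{\left(W,L \right)} = -5$
$\frac{46513}{S{\left(-141 \right)}} + \frac{G{\left(40,t \right)}}{-32479} = \frac{46513}{-186} - \frac{5}{-32479} = 46513 \left(- \frac{1}{186}\right) - - \frac{5}{32479} = - \frac{46513}{186} + \frac{5}{32479} = - \frac{1510694797}{6041094}$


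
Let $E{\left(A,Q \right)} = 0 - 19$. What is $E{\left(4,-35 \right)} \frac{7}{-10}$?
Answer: $\frac{133}{10} \approx 13.3$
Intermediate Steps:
$E{\left(A,Q \right)} = -19$ ($E{\left(A,Q \right)} = 0 - 19 = -19$)
$E{\left(4,-35 \right)} \frac{7}{-10} = - 19 \frac{7}{-10} = - 19 \cdot 7 \left(- \frac{1}{10}\right) = \left(-19\right) \left(- \frac{7}{10}\right) = \frac{133}{10}$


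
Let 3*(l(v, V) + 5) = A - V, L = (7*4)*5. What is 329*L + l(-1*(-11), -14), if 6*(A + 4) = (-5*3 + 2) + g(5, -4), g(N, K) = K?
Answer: 829033/18 ≈ 46057.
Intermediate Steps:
L = 140 (L = 28*5 = 140)
A = -41/6 (A = -4 + ((-5*3 + 2) - 4)/6 = -4 + ((-15 + 2) - 4)/6 = -4 + (-13 - 4)/6 = -4 + (⅙)*(-17) = -4 - 17/6 = -41/6 ≈ -6.8333)
l(v, V) = -131/18 - V/3 (l(v, V) = -5 + (-41/6 - V)/3 = -5 + (-41/18 - V/3) = -131/18 - V/3)
329*L + l(-1*(-11), -14) = 329*140 + (-131/18 - ⅓*(-14)) = 46060 + (-131/18 + 14/3) = 46060 - 47/18 = 829033/18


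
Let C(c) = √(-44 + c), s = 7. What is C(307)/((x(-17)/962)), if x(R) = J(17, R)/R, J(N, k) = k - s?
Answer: 8177*√263/12 ≈ 11051.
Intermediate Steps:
J(N, k) = -7 + k (J(N, k) = k - 1*7 = k - 7 = -7 + k)
x(R) = (-7 + R)/R
C(307)/((x(-17)/962)) = √(-44 + 307)/((((-7 - 17)/(-17))/962)) = √263/((-1/17*(-24)*(1/962))) = √263/(((24/17)*(1/962))) = √263/(12/8177) = √263*(8177/12) = 8177*√263/12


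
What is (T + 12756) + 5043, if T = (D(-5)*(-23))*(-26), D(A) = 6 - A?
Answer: 24377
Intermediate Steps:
T = 6578 (T = ((6 - 1*(-5))*(-23))*(-26) = ((6 + 5)*(-23))*(-26) = (11*(-23))*(-26) = -253*(-26) = 6578)
(T + 12756) + 5043 = (6578 + 12756) + 5043 = 19334 + 5043 = 24377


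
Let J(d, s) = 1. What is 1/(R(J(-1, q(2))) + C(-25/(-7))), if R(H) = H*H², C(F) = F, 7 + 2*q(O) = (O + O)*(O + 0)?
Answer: 7/32 ≈ 0.21875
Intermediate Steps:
q(O) = -7/2 + O² (q(O) = -7/2 + ((O + O)*(O + 0))/2 = -7/2 + ((2*O)*O)/2 = -7/2 + (2*O²)/2 = -7/2 + O²)
R(H) = H³
1/(R(J(-1, q(2))) + C(-25/(-7))) = 1/(1³ - 25/(-7)) = 1/(1 - 25*(-⅐)) = 1/(1 + 25/7) = 1/(32/7) = 7/32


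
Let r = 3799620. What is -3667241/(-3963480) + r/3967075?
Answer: 1184317518707/628936896840 ≈ 1.8830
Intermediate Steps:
-3667241/(-3963480) + r/3967075 = -3667241/(-3963480) + 3799620/3967075 = -3667241*(-1/3963480) + 3799620*(1/3967075) = 3667241/3963480 + 759924/793415 = 1184317518707/628936896840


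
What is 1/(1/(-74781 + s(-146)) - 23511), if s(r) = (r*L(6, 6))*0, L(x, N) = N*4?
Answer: -74781/1758176092 ≈ -4.2533e-5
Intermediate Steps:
L(x, N) = 4*N
s(r) = 0 (s(r) = (r*(4*6))*0 = (r*24)*0 = (24*r)*0 = 0)
1/(1/(-74781 + s(-146)) - 23511) = 1/(1/(-74781 + 0) - 23511) = 1/(1/(-74781) - 23511) = 1/(-1/74781 - 23511) = 1/(-1758176092/74781) = -74781/1758176092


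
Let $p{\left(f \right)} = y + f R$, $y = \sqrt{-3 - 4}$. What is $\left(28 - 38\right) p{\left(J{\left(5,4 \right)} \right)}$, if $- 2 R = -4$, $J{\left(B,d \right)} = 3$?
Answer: $-60 - 10 i \sqrt{7} \approx -60.0 - 26.458 i$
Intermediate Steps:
$y = i \sqrt{7}$ ($y = \sqrt{-7} = i \sqrt{7} \approx 2.6458 i$)
$R = 2$ ($R = \left(- \frac{1}{2}\right) \left(-4\right) = 2$)
$p{\left(f \right)} = 2 f + i \sqrt{7}$ ($p{\left(f \right)} = i \sqrt{7} + f 2 = i \sqrt{7} + 2 f = 2 f + i \sqrt{7}$)
$\left(28 - 38\right) p{\left(J{\left(5,4 \right)} \right)} = \left(28 - 38\right) \left(2 \cdot 3 + i \sqrt{7}\right) = - 10 \left(6 + i \sqrt{7}\right) = -60 - 10 i \sqrt{7}$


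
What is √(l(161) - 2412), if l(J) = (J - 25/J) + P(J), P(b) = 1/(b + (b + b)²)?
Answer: I*√24275972237055/103845 ≈ 47.446*I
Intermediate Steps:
P(b) = 1/(b + 4*b²) (P(b) = 1/(b + (2*b)²) = 1/(b + 4*b²))
l(J) = J - 25/J + 1/(J*(1 + 4*J)) (l(J) = (J - 25/J) + 1/(J*(1 + 4*J)) = J - 25/J + 1/(J*(1 + 4*J)))
√(l(161) - 2412) = √((-24 - 100*161 + 161²*(1 + 4*161))/(161*(1 + 4*161)) - 2412) = √((-24 - 16100 + 25921*(1 + 644))/(161*(1 + 644)) - 2412) = √((1/161)*(-24 - 16100 + 25921*645)/645 - 2412) = √((1/161)*(1/645)*(-24 - 16100 + 16719045) - 2412) = √((1/161)*(1/645)*16702921 - 2412) = √(16702921/103845 - 2412) = √(-233771219/103845) = I*√24275972237055/103845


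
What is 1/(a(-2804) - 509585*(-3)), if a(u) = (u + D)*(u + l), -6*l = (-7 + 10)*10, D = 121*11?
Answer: 1/5666412 ≈ 1.7648e-7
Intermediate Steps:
D = 1331
l = -5 (l = -(-7 + 10)*10/6 = -10/2 = -⅙*30 = -5)
a(u) = (-5 + u)*(1331 + u) (a(u) = (u + 1331)*(u - 5) = (1331 + u)*(-5 + u) = (-5 + u)*(1331 + u))
1/(a(-2804) - 509585*(-3)) = 1/((-6655 + (-2804)² + 1326*(-2804)) - 509585*(-3)) = 1/((-6655 + 7862416 - 3718104) + 1528755) = 1/(4137657 + 1528755) = 1/5666412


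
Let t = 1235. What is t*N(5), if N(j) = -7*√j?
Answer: -8645*√5 ≈ -19331.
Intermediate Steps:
t*N(5) = 1235*(-7*√5) = -8645*√5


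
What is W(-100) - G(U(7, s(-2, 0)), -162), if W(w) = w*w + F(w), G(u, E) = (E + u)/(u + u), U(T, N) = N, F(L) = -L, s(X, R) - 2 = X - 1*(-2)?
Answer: 10140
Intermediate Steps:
s(X, R) = 4 + X (s(X, R) = 2 + (X - 1*(-2)) = 2 + (X + 2) = 2 + (2 + X) = 4 + X)
G(u, E) = (E + u)/(2*u) (G(u, E) = (E + u)/((2*u)) = (E + u)*(1/(2*u)) = (E + u)/(2*u))
W(w) = w² - w (W(w) = w*w - w = w² - w)
W(-100) - G(U(7, s(-2, 0)), -162) = -100*(-1 - 100) - (-162 + (4 - 2))/(2*(4 - 2)) = -100*(-101) - (-162 + 2)/(2*2) = 10100 - (-160)/(2*2) = 10100 - 1*(-40) = 10100 + 40 = 10140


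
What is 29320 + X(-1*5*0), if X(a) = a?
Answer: 29320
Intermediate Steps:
29320 + X(-1*5*0) = 29320 - 1*5*0 = 29320 - 5*0 = 29320 + 0 = 29320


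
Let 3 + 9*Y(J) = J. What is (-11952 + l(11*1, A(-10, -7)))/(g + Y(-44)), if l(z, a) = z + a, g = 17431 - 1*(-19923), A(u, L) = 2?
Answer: -107451/336139 ≈ -0.31966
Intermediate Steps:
Y(J) = -⅓ + J/9
g = 37354 (g = 17431 + 19923 = 37354)
l(z, a) = a + z
(-11952 + l(11*1, A(-10, -7)))/(g + Y(-44)) = (-11952 + (2 + 11*1))/(37354 + (-⅓ + (⅑)*(-44))) = (-11952 + (2 + 11))/(37354 + (-⅓ - 44/9)) = (-11952 + 13)/(37354 - 47/9) = -11939/336139/9 = -11939*9/336139 = -107451/336139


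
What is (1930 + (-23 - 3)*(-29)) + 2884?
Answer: 5568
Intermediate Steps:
(1930 + (-23 - 3)*(-29)) + 2884 = (1930 - 26*(-29)) + 2884 = (1930 + 754) + 2884 = 2684 + 2884 = 5568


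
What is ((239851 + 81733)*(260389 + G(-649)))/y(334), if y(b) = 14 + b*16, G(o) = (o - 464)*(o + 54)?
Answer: 148350558208/2679 ≈ 5.5375e+7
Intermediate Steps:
G(o) = (-464 + o)*(54 + o)
y(b) = 14 + 16*b
((239851 + 81733)*(260389 + G(-649)))/y(334) = ((239851 + 81733)*(260389 + (-25056 + (-649)**2 - 410*(-649))))/(14 + 16*334) = (321584*(260389 + (-25056 + 421201 + 266090)))/(14 + 5344) = (321584*(260389 + 662235))/5358 = (321584*922624)*(1/5358) = 296701116416*(1/5358) = 148350558208/2679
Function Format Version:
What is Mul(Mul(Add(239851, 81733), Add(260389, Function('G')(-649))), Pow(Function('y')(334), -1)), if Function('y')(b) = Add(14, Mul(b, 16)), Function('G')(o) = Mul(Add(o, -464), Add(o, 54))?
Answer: Rational(148350558208, 2679) ≈ 5.5375e+7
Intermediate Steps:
Function('G')(o) = Mul(Add(-464, o), Add(54, o))
Function('y')(b) = Add(14, Mul(16, b))
Mul(Mul(Add(239851, 81733), Add(260389, Function('G')(-649))), Pow(Function('y')(334), -1)) = Mul(Mul(Add(239851, 81733), Add(260389, Add(-25056, Pow(-649, 2), Mul(-410, -649)))), Pow(Add(14, Mul(16, 334)), -1)) = Mul(Mul(321584, Add(260389, Add(-25056, 421201, 266090))), Pow(Add(14, 5344), -1)) = Mul(Mul(321584, Add(260389, 662235)), Pow(5358, -1)) = Mul(Mul(321584, 922624), Rational(1, 5358)) = Mul(296701116416, Rational(1, 5358)) = Rational(148350558208, 2679)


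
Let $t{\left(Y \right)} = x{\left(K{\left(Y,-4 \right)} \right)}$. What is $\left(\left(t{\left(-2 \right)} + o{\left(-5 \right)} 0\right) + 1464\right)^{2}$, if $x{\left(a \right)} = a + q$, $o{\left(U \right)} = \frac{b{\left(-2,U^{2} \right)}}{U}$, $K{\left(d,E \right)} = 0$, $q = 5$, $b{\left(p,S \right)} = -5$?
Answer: $2157961$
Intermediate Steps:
$o{\left(U \right)} = - \frac{5}{U}$
$x{\left(a \right)} = 5 + a$ ($x{\left(a \right)} = a + 5 = 5 + a$)
$t{\left(Y \right)} = 5$ ($t{\left(Y \right)} = 5 + 0 = 5$)
$\left(\left(t{\left(-2 \right)} + o{\left(-5 \right)} 0\right) + 1464\right)^{2} = \left(\left(5 + - \frac{5}{-5} \cdot 0\right) + 1464\right)^{2} = \left(\left(5 + \left(-5\right) \left(- \frac{1}{5}\right) 0\right) + 1464\right)^{2} = \left(\left(5 + 1 \cdot 0\right) + 1464\right)^{2} = \left(\left(5 + 0\right) + 1464\right)^{2} = \left(5 + 1464\right)^{2} = 1469^{2} = 2157961$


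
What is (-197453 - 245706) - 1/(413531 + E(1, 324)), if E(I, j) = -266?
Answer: -183142104136/413265 ≈ -4.4316e+5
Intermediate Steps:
(-197453 - 245706) - 1/(413531 + E(1, 324)) = (-197453 - 245706) - 1/(413531 - 266) = -443159 - 1/413265 = -183142104136/413265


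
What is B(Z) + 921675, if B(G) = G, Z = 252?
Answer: 921927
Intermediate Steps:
B(Z) + 921675 = 252 + 921675 = 921927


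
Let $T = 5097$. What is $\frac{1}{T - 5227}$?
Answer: $- \frac{1}{130} \approx -0.0076923$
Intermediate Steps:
$\frac{1}{T - 5227} = \frac{1}{5097 - 5227} = \frac{1}{-130} = - \frac{1}{130}$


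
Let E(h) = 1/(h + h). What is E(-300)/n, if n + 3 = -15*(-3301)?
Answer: -1/29707200 ≈ -3.3662e-8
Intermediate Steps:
E(h) = 1/(2*h)
n = 49512 (n = -3 - 15*(-3301) = -3 + 49515 = 49512)
E(-300)/n = ((½)/(-300))/49512 = ((½)*(-1/300))*(1/49512) = -1/600*1/49512 = -1/29707200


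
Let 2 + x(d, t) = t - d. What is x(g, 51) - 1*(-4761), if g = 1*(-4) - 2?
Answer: 4816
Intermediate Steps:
g = -6 (g = -4 - 2 = -6)
x(d, t) = -2 + t - d (x(d, t) = -2 + (t - d) = -2 + t - d)
x(g, 51) - 1*(-4761) = (-2 + 51 - 1*(-6)) - 1*(-4761) = (-2 + 51 + 6) + 4761 = 55 + 4761 = 4816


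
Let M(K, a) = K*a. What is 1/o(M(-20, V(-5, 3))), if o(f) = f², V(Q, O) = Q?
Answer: 1/10000 ≈ 0.00010000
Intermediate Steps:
1/o(M(-20, V(-5, 3))) = 1/((-20*(-5))²) = 1/(100²) = 1/10000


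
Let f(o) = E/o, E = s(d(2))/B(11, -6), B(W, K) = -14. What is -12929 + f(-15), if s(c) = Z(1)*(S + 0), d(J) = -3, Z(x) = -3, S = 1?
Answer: -905031/70 ≈ -12929.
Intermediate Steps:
s(c) = -3 (s(c) = -3*(1 + 0) = -3*1 = -3)
E = 3/14 (E = -3/(-14) = -3*(-1/14) = 3/14 ≈ 0.21429)
f(o) = 3/(14*o)
-12929 + f(-15) = -12929 + (3/14)/(-15) = -12929 + (3/14)*(-1/15) = -12929 - 1/70 = -905031/70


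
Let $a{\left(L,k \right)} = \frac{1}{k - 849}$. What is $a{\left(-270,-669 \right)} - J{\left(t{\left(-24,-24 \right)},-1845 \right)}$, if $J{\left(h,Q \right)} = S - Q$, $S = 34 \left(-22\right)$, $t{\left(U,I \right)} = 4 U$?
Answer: $- \frac{1665247}{1518} \approx -1097.0$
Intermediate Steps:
$S = -748$
$J{\left(h,Q \right)} = -748 - Q$
$a{\left(L,k \right)} = \frac{1}{-849 + k}$
$a{\left(-270,-669 \right)} - J{\left(t{\left(-24,-24 \right)},-1845 \right)} = \frac{1}{-849 - 669} - \left(-748 - -1845\right) = \frac{1}{-1518} - \left(-748 + 1845\right) = - \frac{1}{1518} - 1097 = - \frac{1665247}{1518}$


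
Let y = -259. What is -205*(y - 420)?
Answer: 139195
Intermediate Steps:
-205*(y - 420) = -205*(-259 - 420) = -205*(-679) = 139195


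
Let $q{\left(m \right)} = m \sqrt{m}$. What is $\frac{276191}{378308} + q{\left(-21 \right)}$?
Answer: $\frac{276191}{378308} - 21 i \sqrt{21} \approx 0.73007 - 96.234 i$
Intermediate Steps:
$q{\left(m \right)} = m^{\frac{3}{2}}$
$\frac{276191}{378308} + q{\left(-21 \right)} = \frac{276191}{378308} + \left(-21\right)^{\frac{3}{2}} = 276191 \cdot \frac{1}{378308} - 21 i \sqrt{21} = \frac{276191}{378308} - 21 i \sqrt{21}$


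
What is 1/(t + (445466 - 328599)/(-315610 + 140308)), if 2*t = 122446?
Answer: 175302/10732397479 ≈ 1.6334e-5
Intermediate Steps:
t = 61223 (t = (½)*122446 = 61223)
1/(t + (445466 - 328599)/(-315610 + 140308)) = 1/(61223 + (445466 - 328599)/(-315610 + 140308)) = 1/(61223 + 116867/(-175302)) = 1/(61223 + 116867*(-1/175302)) = 1/(61223 - 116867/175302) = 1/(10732397479/175302) = 175302/10732397479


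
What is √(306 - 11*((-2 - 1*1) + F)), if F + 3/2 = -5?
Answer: √1642/2 ≈ 20.261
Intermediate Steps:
F = -13/2 (F = -3/2 - 5 = -13/2 ≈ -6.5000)
√(306 - 11*((-2 - 1*1) + F)) = √(306 - 11*((-2 - 1*1) - 13/2)) = √(306 - 11*((-2 - 1) - 13/2)) = √(306 - 11*(-3 - 13/2)) = √(306 - 11*(-19/2)) = √(306 + 209/2) = √(821/2) = √1642/2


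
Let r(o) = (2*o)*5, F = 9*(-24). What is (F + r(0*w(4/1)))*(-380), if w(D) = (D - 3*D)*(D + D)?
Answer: 82080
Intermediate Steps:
F = -216
w(D) = -4*D² (w(D) = (-2*D)*(2*D) = -4*D²)
r(o) = 10*o
(F + r(0*w(4/1)))*(-380) = (-216 + 10*(0*(-4*(4/1)²)))*(-380) = (-216 + 10*(0*(-4*(4*1)²)))*(-380) = (-216 + 10*(0*(-4*4²)))*(-380) = (-216 + 10*(0*(-4*16)))*(-380) = (-216 + 10*(0*(-64)))*(-380) = (-216 + 10*0)*(-380) = (-216 + 0)*(-380) = -216*(-380) = 82080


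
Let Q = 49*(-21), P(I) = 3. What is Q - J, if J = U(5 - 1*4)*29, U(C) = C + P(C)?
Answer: -1145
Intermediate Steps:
U(C) = 3 + C (U(C) = C + 3 = 3 + C)
J = 116 (J = (3 + (5 - 1*4))*29 = (3 + (5 - 4))*29 = (3 + 1)*29 = 4*29 = 116)
Q = -1029
Q - J = -1029 - 1*116 = -1029 - 116 = -1145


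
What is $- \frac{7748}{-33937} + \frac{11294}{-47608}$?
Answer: $- \frac{7208847}{807836348} \approx -0.0089236$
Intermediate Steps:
$- \frac{7748}{-33937} + \frac{11294}{-47608} = \left(-7748\right) \left(- \frac{1}{33937}\right) + 11294 \left(- \frac{1}{47608}\right) = \frac{7748}{33937} - \frac{5647}{23804} = - \frac{7208847}{807836348}$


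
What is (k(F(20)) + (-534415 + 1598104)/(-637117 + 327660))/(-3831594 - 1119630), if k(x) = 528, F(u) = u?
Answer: -18036623/170243436152 ≈ -0.00010595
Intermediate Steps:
(k(F(20)) + (-534415 + 1598104)/(-637117 + 327660))/(-3831594 - 1119630) = (528 + (-534415 + 1598104)/(-637117 + 327660))/(-3831594 - 1119630) = (528 + 1063689/(-309457))/(-4951224) = (528 + 1063689*(-1/309457))*(-1/4951224) = (528 - 1063689/309457)*(-1/4951224) = (162329607/309457)*(-1/4951224) = -18036623/170243436152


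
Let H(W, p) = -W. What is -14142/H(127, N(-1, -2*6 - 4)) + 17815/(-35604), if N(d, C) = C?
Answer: 501249263/4521708 ≈ 110.85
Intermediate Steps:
-14142/H(127, N(-1, -2*6 - 4)) + 17815/(-35604) = -14142/((-1*127)) + 17815/(-35604) = -14142/(-127) + 17815*(-1/35604) = -14142*(-1/127) - 17815/35604 = 14142/127 - 17815/35604 = 501249263/4521708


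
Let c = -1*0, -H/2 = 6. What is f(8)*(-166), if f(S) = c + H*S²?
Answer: 127488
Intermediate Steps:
H = -12 (H = -2*6 = -12)
c = 0
f(S) = -12*S² (f(S) = 0 - 12*S² = -12*S²)
f(8)*(-166) = -12*8²*(-166) = -12*64*(-166) = -768*(-166) = 127488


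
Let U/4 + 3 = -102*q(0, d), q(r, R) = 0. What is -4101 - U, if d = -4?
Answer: -4089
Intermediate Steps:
U = -12 (U = -12 + 4*(-102*0) = -12 + 4*0 = -12 + 0 = -12)
-4101 - U = -4101 - 1*(-12) = -4101 + 12 = -4089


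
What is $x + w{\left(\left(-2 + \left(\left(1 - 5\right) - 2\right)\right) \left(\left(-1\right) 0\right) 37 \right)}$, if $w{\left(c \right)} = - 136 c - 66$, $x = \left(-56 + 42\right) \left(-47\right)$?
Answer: $592$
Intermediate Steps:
$x = 658$ ($x = \left(-14\right) \left(-47\right) = 658$)
$w{\left(c \right)} = -66 - 136 c$
$x + w{\left(\left(-2 + \left(\left(1 - 5\right) - 2\right)\right) \left(\left(-1\right) 0\right) 37 \right)} = 658 - \left(66 + 136 \left(-2 + \left(\left(1 - 5\right) - 2\right)\right) \left(\left(-1\right) 0\right) 37\right) = 658 - \left(66 + 136 \left(-2 - 6\right) 0 \cdot 37\right) = 658 - \left(66 + 136 \left(-8\right) 0 \cdot 37\right) = 658 - \left(66 + 136 \cdot 0 \cdot 37\right) = 658 - 66 = 592$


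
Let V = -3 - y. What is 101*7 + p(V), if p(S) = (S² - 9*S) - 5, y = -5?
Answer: 688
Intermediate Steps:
V = 2 (V = -3 - 1*(-5) = -3 + 5 = 2)
p(S) = -5 + S² - 9*S
101*7 + p(V) = 101*7 + (-5 + 2² - 9*2) = 707 + (-5 + 4 - 18) = 707 - 19 = 688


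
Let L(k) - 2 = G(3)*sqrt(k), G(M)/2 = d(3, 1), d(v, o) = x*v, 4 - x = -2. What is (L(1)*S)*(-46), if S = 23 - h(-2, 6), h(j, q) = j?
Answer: -43700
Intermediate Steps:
x = 6 (x = 4 - 1*(-2) = 4 + 2 = 6)
d(v, o) = 6*v
G(M) = 36 (G(M) = 2*(6*3) = 2*18 = 36)
L(k) = 2 + 36*sqrt(k)
S = 25 (S = 23 - 1*(-2) = 23 + 2 = 25)
(L(1)*S)*(-46) = ((2 + 36*sqrt(1))*25)*(-46) = ((2 + 36*1)*25)*(-46) = ((2 + 36)*25)*(-46) = (38*25)*(-46) = 950*(-46) = -43700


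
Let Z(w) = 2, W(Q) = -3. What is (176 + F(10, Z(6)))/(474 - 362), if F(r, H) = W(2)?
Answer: 173/112 ≈ 1.5446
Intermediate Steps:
F(r, H) = -3
(176 + F(10, Z(6)))/(474 - 362) = (176 - 3)/(474 - 362) = 173/112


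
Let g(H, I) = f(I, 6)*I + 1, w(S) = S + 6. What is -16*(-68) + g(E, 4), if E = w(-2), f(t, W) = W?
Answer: 1113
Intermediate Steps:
w(S) = 6 + S
E = 4 (E = 6 - 2 = 4)
g(H, I) = 1 + 6*I (g(H, I) = 6*I + 1 = 1 + 6*I)
-16*(-68) + g(E, 4) = -16*(-68) + (1 + 6*4) = 1088 + (1 + 24) = 1088 + 25 = 1113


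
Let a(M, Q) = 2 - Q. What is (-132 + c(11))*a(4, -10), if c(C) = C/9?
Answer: -4708/3 ≈ -1569.3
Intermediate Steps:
c(C) = C/9 (c(C) = C*(⅑) = C/9)
(-132 + c(11))*a(4, -10) = (-132 + (⅑)*11)*(2 - 1*(-10)) = (-132 + 11/9)*(2 + 10) = -1177/9*12 = -4708/3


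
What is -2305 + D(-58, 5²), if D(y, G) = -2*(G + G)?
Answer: -2405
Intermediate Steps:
D(y, G) = -4*G (D(y, G) = -2*2*G = -4*G)
-2305 + D(-58, 5²) = -2305 - 4*5² = -2305 - 4*25 = -2305 - 100 = -2405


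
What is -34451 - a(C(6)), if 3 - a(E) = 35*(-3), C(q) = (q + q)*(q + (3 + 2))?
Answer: -34559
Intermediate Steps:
C(q) = 2*q*(5 + q) (C(q) = (2*q)*(q + 5) = (2*q)*(5 + q) = 2*q*(5 + q))
a(E) = 108 (a(E) = 3 - 35*(-3) = 3 - 1*(-105) = 3 + 105 = 108)
-34451 - a(C(6)) = -34451 - 1*108 = -34451 - 108 = -34559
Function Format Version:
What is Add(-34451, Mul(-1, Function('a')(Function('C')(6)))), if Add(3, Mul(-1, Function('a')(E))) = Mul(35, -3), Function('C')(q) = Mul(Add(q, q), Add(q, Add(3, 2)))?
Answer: -34559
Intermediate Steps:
Function('C')(q) = Mul(2, q, Add(5, q)) (Function('C')(q) = Mul(Mul(2, q), Add(q, 5)) = Mul(Mul(2, q), Add(5, q)) = Mul(2, q, Add(5, q)))
Function('a')(E) = 108 (Function('a')(E) = Add(3, Mul(-1, Mul(35, -3))) = Add(3, Mul(-1, -105)) = Add(3, 105) = 108)
Add(-34451, Mul(-1, Function('a')(Function('C')(6)))) = Add(-34451, Mul(-1, 108)) = Add(-34451, -108) = -34559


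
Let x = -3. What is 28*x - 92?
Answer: -176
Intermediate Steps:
28*x - 92 = 28*(-3) - 92 = -84 - 92 = -176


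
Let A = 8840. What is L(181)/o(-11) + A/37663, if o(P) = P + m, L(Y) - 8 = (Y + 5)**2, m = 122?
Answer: 1304271692/4180593 ≈ 311.98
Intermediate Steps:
L(Y) = 8 + (5 + Y)**2 (L(Y) = 8 + (Y + 5)**2 = 8 + (5 + Y)**2)
o(P) = 122 + P (o(P) = P + 122 = 122 + P)
L(181)/o(-11) + A/37663 = (8 + (5 + 181)**2)/(122 - 11) + 8840/37663 = (8 + 186**2)/111 + 8840*(1/37663) = (8 + 34596)*(1/111) + 8840/37663 = 34604*(1/111) + 8840/37663 = 34604/111 + 8840/37663 = 1304271692/4180593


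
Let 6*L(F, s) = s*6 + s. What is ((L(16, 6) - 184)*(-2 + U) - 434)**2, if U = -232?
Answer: 1679688256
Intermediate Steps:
L(F, s) = 7*s/6 (L(F, s) = (s*6 + s)/6 = (6*s + s)/6 = (7*s)/6 = 7*s/6)
((L(16, 6) - 184)*(-2 + U) - 434)**2 = (((7/6)*6 - 184)*(-2 - 232) - 434)**2 = ((7 - 184)*(-234) - 434)**2 = (-177*(-234) - 434)**2 = (41418 - 434)**2 = 40984**2 = 1679688256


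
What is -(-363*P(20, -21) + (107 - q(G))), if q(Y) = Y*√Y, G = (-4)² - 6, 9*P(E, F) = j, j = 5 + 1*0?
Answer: 284/3 + 10*√10 ≈ 126.29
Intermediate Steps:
j = 5 (j = 5 + 0 = 5)
P(E, F) = 5/9 (P(E, F) = (⅑)*5 = 5/9)
G = 10 (G = 16 - 6 = 10)
q(Y) = Y^(3/2)
-(-363*P(20, -21) + (107 - q(G))) = -(-363*5/9 + (107 - 10^(3/2))) = -(-605/3 + (107 - 10*√10)) = -(-284/3 - 10*√10) = 284/3 + 10*√10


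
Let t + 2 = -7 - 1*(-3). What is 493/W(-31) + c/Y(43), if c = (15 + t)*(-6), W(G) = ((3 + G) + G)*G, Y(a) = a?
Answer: -77567/78647 ≈ -0.98627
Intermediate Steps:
t = -6 (t = -2 + (-7 - 1*(-3)) = -2 + (-7 + 3) = -2 - 4 = -6)
W(G) = G*(3 + 2*G) (W(G) = (3 + 2*G)*G = G*(3 + 2*G))
c = -54 (c = (15 - 6)*(-6) = 9*(-6) = -54)
493/W(-31) + c/Y(43) = 493/((-31*(3 + 2*(-31)))) - 54/43 = 493/((-31*(3 - 62))) - 54*1/43 = 493/((-31*(-59))) - 54/43 = 493/1829 - 54/43 = -77567/78647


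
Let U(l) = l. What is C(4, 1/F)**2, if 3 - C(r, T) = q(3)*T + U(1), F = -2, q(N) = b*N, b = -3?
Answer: 25/4 ≈ 6.2500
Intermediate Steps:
q(N) = -3*N
C(r, T) = 2 + 9*T (C(r, T) = 3 - ((-3*3)*T + 1) = 3 - (-9*T + 1) = 3 - (1 - 9*T) = 3 + (-1 + 9*T) = 2 + 9*T)
C(4, 1/F)**2 = (2 + 9*(1/(-2)))**2 = (2 + 9*(1*(-1/2)))**2 = (2 + 9*(-1/2))**2 = (2 - 9/2)**2 = (-5/2)**2 = 25/4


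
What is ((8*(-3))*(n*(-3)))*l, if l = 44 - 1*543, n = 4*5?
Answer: -718560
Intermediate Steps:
n = 20
l = -499 (l = 44 - 543 = -499)
((8*(-3))*(n*(-3)))*l = ((8*(-3))*(20*(-3)))*(-499) = -24*(-60)*(-499) = 1440*(-499) = -718560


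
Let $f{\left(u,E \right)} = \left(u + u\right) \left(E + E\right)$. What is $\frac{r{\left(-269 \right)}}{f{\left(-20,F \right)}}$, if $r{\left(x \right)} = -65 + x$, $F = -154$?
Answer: $- \frac{167}{6160} \approx -0.02711$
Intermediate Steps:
$f{\left(u,E \right)} = 4 E u$ ($f{\left(u,E \right)} = 2 u 2 E = 4 E u$)
$\frac{r{\left(-269 \right)}}{f{\left(-20,F \right)}} = \frac{-65 - 269}{4 \left(-154\right) \left(-20\right)} = - \frac{334}{12320} = \left(-334\right) \frac{1}{12320} = - \frac{167}{6160}$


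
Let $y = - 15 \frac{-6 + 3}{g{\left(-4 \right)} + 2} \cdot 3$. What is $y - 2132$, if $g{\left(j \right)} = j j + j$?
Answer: $- \frac{29713}{14} \approx -2122.4$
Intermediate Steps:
$g{\left(j \right)} = j + j^{2}$ ($g{\left(j \right)} = j^{2} + j = j + j^{2}$)
$y = \frac{135}{14}$ ($y = - 15 \frac{-6 + 3}{- 4 \left(1 - 4\right) + 2} \cdot 3 = - 15 \left(- \frac{3}{\left(-4\right) \left(-3\right) + 2}\right) 3 = - 15 \left(- \frac{3}{12 + 2}\right) 3 = - 15 \left(- \frac{3}{14}\right) 3 = - 15 \left(\left(-3\right) \frac{1}{14}\right) 3 = \left(-15\right) \left(- \frac{3}{14}\right) 3 = \frac{45}{14} \cdot 3 = \frac{135}{14} \approx 9.6429$)
$y - 2132 = \frac{135}{14} - 2132 = - \frac{29713}{14}$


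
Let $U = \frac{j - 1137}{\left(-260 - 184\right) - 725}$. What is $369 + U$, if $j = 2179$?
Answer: $\frac{430319}{1169} \approx 368.11$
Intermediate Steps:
$U = - \frac{1042}{1169}$ ($U = \frac{2179 - 1137}{\left(-260 - 184\right) - 725} = \frac{1042}{\left(-260 - 184\right) - 725} = \frac{1042}{-444 - 725} = \frac{1042}{-1169} = 1042 \left(- \frac{1}{1169}\right) = - \frac{1042}{1169} \approx -0.89136$)
$369 + U = 369 - \frac{1042}{1169} = \frac{430319}{1169}$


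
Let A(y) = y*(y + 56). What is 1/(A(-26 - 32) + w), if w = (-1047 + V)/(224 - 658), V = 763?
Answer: 217/25314 ≈ 0.0085723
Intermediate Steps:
A(y) = y*(56 + y)
w = 142/217 (w = (-1047 + 763)/(224 - 658) = -284/(-434) = -284*(-1/434) = 142/217 ≈ 0.65438)
1/(A(-26 - 32) + w) = 1/((-26 - 32)*(56 + (-26 - 32)) + 142/217) = 1/(-58*(56 - 58) + 142/217) = 1/(-58*(-2) + 142/217) = 1/(116 + 142/217) = 1/(25314/217) = 217/25314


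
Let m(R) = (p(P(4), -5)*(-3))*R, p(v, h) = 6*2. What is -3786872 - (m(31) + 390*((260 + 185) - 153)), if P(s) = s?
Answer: -3899636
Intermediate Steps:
p(v, h) = 12
m(R) = -36*R (m(R) = (12*(-3))*R = -36*R)
-3786872 - (m(31) + 390*((260 + 185) - 153)) = -3786872 - (-36*31 + 390*((260 + 185) - 153)) = -3786872 - (-1116 + 390*(445 - 153)) = -3786872 - (-1116 + 390*292) = -3786872 - (-1116 + 113880) = -3786872 - 1*112764 = -3786872 - 112764 = -3899636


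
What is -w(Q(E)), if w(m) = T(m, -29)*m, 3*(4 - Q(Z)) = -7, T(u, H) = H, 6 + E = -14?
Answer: 551/3 ≈ 183.67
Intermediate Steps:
E = -20 (E = -6 - 14 = -20)
Q(Z) = 19/3 (Q(Z) = 4 - 1/3*(-7) = 4 + 7/3 = 19/3)
w(m) = -29*m
-w(Q(E)) = -(-29)*19/3 = -1*(-551/3) = 551/3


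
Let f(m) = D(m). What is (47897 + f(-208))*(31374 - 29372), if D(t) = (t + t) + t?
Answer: 94640546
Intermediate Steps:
D(t) = 3*t (D(t) = 2*t + t = 3*t)
f(m) = 3*m
(47897 + f(-208))*(31374 - 29372) = (47897 + 3*(-208))*(31374 - 29372) = (47897 - 624)*2002 = 47273*2002 = 94640546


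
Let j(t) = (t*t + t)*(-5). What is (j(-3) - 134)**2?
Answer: 26896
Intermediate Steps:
j(t) = -5*t - 5*t**2 (j(t) = (t**2 + t)*(-5) = (t + t**2)*(-5) = -5*t - 5*t**2)
(j(-3) - 134)**2 = (-5*(-3)*(1 - 3) - 134)**2 = (-5*(-3)*(-2) - 134)**2 = (-30 - 134)**2 = (-164)**2 = 26896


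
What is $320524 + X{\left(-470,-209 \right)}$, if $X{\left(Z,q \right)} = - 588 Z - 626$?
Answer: $596258$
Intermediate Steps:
$X{\left(Z,q \right)} = -626 - 588 Z$
$320524 + X{\left(-470,-209 \right)} = 320524 - -275734 = 320524 + \left(-626 + 276360\right) = 320524 + 275734 = 596258$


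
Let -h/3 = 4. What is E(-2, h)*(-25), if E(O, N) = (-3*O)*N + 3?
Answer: 1725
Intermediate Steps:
h = -12 (h = -3*4 = -12)
E(O, N) = 3 - 3*N*O (E(O, N) = -3*N*O + 3 = 3 - 3*N*O)
E(-2, h)*(-25) = (3 - 3*(-12)*(-2))*(-25) = (3 - 72)*(-25) = -69*(-25) = 1725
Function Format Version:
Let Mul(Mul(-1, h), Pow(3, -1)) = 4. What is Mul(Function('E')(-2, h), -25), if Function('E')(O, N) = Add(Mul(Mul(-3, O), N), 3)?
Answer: 1725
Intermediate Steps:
h = -12 (h = Mul(-3, 4) = -12)
Function('E')(O, N) = Add(3, Mul(-3, N, O)) (Function('E')(O, N) = Add(Mul(-3, N, O), 3) = Add(3, Mul(-3, N, O)))
Mul(Function('E')(-2, h), -25) = Mul(Add(3, Mul(-3, -12, -2)), -25) = Mul(Add(3, -72), -25) = Mul(-69, -25) = 1725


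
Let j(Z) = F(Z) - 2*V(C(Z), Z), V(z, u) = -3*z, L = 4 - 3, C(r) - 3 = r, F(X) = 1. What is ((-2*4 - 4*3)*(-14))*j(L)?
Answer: 7000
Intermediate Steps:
C(r) = 3 + r
L = 1
j(Z) = 19 + 6*Z (j(Z) = 1 - (-6)*(3 + Z) = 1 - 2*(-9 - 3*Z) = 1 + (18 + 6*Z) = 19 + 6*Z)
((-2*4 - 4*3)*(-14))*j(L) = ((-2*4 - 4*3)*(-14))*(19 + 6*1) = ((-8 - 12)*(-14))*(19 + 6) = -20*(-14)*25 = 280*25 = 7000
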